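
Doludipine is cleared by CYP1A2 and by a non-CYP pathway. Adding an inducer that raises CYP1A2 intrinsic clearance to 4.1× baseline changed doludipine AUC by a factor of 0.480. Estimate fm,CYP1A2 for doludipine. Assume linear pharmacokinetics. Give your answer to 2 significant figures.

Let fm be the CYP1A2 fraction. New clearance relative to baseline = fm × 4.1 + (1 − fm).
AUC ratio = 1 / (new CL fraction), so new CL fraction = 1 / 0.480 = 2.083.
fm × 4.1 + 1 − fm = 2.083  ⇒  fm × (4.1 − 1) = 1.083  ⇒  fm = 0.35.

0.35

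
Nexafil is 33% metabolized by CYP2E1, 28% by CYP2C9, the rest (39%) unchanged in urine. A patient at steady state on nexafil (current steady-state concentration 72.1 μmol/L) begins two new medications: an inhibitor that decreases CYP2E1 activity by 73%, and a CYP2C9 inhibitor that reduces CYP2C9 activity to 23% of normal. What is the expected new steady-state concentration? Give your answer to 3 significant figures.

The CYP2E1 pathway (33% of clearance) is reduced to 0.27× activity: 0.33 × 0.27 = 0.0891.
The CYP2C9 pathway (28% of clearance) falls to 0.23× activity: 0.28 × 0.23 = 0.0644.
Non-CYP routes (39%) are unchanged.
New clearance relative to baseline: 0.0891 + 0.0644 + 0.39 = 0.5435.
Steady-state concentration ∝ 1/CL: new value = 72.1 / 0.5435 = 133 μmol/L.

133 μmol/L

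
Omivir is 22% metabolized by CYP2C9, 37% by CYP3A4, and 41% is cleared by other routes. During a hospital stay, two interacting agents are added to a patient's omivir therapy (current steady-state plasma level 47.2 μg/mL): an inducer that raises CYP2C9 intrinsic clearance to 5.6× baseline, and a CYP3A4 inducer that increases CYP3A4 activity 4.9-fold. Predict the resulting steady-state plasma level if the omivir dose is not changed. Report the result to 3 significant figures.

13.7 μg/mL

The CYP2C9 pathway (22% of clearance) rises to 5.6× activity: 0.22 × 5.6 = 1.232.
The CYP3A4 pathway (37% of clearance) rises to 4.9× activity: 0.37 × 4.9 = 1.813.
Non-CYP routes (41%) are unchanged.
New clearance relative to baseline: 1.232 + 1.813 + 0.41 = 3.455.
Dividing the baseline by the relative clearance: 47.2 / 3.455 = 13.7 μg/mL.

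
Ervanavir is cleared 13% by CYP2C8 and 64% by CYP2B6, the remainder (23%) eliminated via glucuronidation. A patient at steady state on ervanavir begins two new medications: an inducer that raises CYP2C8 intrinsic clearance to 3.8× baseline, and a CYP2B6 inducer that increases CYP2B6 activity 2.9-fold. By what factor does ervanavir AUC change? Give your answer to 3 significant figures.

0.388

CYP2C8: 0.13 × 3.8 = 0.494
CYP2B6: 0.64 × 2.9 = 1.856
Other: 0.23 (unchanged)
New clearance relative to baseline: 0.494 + 1.856 + 0.23 = 2.58.
AUC ∝ 1/CL: fold-change = 1 / 2.58 = 0.388.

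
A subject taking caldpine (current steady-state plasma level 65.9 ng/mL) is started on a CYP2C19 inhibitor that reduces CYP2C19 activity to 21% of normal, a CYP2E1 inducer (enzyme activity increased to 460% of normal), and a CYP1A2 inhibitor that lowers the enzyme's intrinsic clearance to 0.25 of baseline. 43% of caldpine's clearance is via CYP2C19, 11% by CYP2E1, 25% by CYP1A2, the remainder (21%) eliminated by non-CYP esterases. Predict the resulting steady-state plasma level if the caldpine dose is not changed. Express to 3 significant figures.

The CYP2C19 pathway (43% of clearance) is reduced to 0.21× activity: 0.43 × 0.21 = 0.0903.
The CYP2E1 pathway (11% of clearance) increases to 4.6× activity: 0.11 × 4.6 = 0.506.
The CYP1A2 pathway (25% of clearance) is reduced to 0.25× activity: 0.25 × 0.25 = 0.0625.
Non-CYP routes (21%) are unchanged.
New clearance relative to baseline: 0.0903 + 0.506 + 0.0625 + 0.21 = 0.8688.
Dividing the baseline by the relative clearance: 65.9 / 0.8688 = 75.9 ng/mL.

75.9 ng/mL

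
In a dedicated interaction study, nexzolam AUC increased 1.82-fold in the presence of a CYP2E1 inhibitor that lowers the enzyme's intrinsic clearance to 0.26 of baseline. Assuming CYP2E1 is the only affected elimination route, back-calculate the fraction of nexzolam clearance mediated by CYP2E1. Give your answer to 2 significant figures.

Write x for the fraction cleared via CYP2E1. The observed AUC change means clearance fell to 1/1.82 = 0.5495 of baseline.
Only the CYP2E1 route changed, so 0.5495 = x·0.26 + (1 − x), giving x = 0.61.

0.61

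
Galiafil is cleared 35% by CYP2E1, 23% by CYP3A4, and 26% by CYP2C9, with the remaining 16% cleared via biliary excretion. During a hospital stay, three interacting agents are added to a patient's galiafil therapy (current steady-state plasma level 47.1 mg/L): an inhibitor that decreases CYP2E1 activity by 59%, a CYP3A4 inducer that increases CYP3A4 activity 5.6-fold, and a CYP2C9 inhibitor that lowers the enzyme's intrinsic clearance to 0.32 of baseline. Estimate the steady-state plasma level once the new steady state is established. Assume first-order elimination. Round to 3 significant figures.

The CYP2E1 pathway (35% of clearance) falls to 0.41× activity: 0.35 × 0.41 = 0.1435.
The CYP3A4 pathway (23% of clearance) is boosted to 5.6× activity: 0.23 × 5.6 = 1.288.
The CYP2C9 pathway (26% of clearance) drops to 0.32× activity: 0.26 × 0.32 = 0.0832.
Non-CYP routes (16%) are unchanged.
New clearance relative to baseline: 0.1435 + 1.288 + 0.0832 + 0.16 = 1.6747.
New steady-state plasma level = 47.1 / 1.6747 = 28.1 mg/L (concentration scales inversely with clearance).

28.1 mg/L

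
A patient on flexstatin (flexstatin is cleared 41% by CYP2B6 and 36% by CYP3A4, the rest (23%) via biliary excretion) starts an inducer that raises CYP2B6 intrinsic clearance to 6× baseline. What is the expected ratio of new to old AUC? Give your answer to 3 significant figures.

0.328

The CYP2B6 pathway (41% of clearance) rises to 6× activity: 0.41 × 6 = 2.46.
CYP3A4 (36%) and the residual 23% are unaffected.
CL_new/CL_old = 2.46 + 0.36 + 0.23 = 3.05.
Since AUC ∝ 1/CL, the ratio is 1 / 3.05 = 0.328.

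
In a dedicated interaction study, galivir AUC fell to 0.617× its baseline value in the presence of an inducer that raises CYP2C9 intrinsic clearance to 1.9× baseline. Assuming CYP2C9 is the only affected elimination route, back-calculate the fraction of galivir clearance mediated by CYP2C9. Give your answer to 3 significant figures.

0.690

CL'/CL = 1 / 0.617 = 1.621
1.9·fm + (1 − fm) = 1.621
fm = (1.621 − 1) / (1.9 − 1) = 0.690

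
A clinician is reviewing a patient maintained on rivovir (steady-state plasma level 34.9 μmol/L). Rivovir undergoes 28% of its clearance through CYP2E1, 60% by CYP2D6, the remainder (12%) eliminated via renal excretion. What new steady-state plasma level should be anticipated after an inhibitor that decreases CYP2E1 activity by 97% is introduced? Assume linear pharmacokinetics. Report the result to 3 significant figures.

47.9 μmol/L

The CYP2E1 pathway (28% of clearance) is reduced to 0.03× activity: 0.28 × 0.03 = 0.0084.
CYP2D6 (60%) and the residual 12% are unaffected.
Relative clearance = 0.0084 + 0.6 + 0.12 = 0.7284.
Steady-state plasma level ∝ 1/CL, so new value = 34.9 / 0.7284 = 47.9 μmol/L.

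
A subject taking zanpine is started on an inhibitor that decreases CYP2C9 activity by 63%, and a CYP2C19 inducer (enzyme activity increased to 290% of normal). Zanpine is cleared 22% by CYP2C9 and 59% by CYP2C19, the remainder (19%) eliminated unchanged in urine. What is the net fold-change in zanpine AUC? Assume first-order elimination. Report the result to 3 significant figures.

The CYP2C9 pathway (22% of clearance) drops to 0.37× activity: 0.22 × 0.37 = 0.0814.
The CYP2C19 pathway (59% of clearance) rises to 2.9× activity: 0.59 × 2.9 = 1.711.
Non-CYP routes (19%) are unchanged.
New clearance relative to baseline: 0.0814 + 1.711 + 0.19 = 1.9824.
AUC ∝ 1/CL: fold-change = 1 / 1.9824 = 0.504.

0.504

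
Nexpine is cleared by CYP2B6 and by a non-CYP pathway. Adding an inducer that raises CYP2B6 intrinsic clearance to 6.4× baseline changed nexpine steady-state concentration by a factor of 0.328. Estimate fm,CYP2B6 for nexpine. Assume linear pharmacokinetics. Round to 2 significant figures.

0.38

Write x for the fraction cleared via CYP2B6. The observed steady-state concentration change means clearance rose to 1/0.328 = 3.049 of baseline.
Only the CYP2B6 route changed, so 3.049 = x·6.4 + (1 − x), giving x = 0.38.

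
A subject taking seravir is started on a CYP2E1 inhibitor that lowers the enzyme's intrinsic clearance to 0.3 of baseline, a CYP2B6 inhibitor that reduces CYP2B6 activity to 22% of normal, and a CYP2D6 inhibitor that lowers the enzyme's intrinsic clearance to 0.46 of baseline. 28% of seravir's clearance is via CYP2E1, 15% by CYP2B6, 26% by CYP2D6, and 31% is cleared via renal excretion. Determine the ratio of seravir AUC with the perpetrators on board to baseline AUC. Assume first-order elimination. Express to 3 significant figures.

1.83

The CYP2E1 pathway (28% of clearance) drops to 0.3× activity: 0.28 × 0.3 = 0.084.
The CYP2B6 pathway (15% of clearance) falls to 0.22× activity: 0.15 × 0.22 = 0.033.
The CYP2D6 pathway (26% of clearance) drops to 0.46× activity: 0.26 × 0.46 = 0.1196.
The remaining 31% of clearance is unaffected.
Relative clearance = 0.084 + 0.033 + 0.1196 + 0.31 = 0.5466.
Because AUC varies inversely with clearance, the combined effect is 1 / 0.5466 = 1.83.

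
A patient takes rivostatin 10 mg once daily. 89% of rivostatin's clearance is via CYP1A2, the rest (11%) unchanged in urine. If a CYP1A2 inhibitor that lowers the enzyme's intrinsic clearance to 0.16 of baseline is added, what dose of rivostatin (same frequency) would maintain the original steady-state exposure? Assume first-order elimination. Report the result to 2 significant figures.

2.5 mg

CYP1A2: 0.89 × 0.16 = 0.1424
Other: 0.11 (unchanged)
New clearance relative to baseline: 0.1424 + 0.11 = 0.2524.
To maintain the same steady-state level, dose must scale with clearance: new dose = 10 × 0.2524 = 2.5 mg.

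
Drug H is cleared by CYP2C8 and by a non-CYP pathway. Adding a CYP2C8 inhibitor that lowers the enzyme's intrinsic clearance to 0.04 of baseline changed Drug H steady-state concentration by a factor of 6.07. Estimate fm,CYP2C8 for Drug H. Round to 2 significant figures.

0.87

Write x for the fraction cleared via CYP2C8. The observed steady-state concentration change means clearance fell to 1/6.07 = 0.1647 of baseline.
Setting x·0.04 + (1 − x) = 0.1647 and solving: x = (0.1647 − 1)/(0.04 − 1) = 0.87.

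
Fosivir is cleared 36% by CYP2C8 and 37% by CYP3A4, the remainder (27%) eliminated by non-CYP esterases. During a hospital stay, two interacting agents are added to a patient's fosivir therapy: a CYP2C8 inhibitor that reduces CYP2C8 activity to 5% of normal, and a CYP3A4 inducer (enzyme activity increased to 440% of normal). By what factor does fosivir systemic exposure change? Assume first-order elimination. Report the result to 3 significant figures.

The CYP2C8 pathway (36% of clearance) drops to 0.05× activity: 0.36 × 0.05 = 0.018.
The CYP3A4 pathway (37% of clearance) increases to 4.4× activity: 0.37 × 4.4 = 1.628.
The remaining 27% of clearance is unaffected.
Relative clearance = 0.018 + 1.628 + 0.27 = 1.916.
Net systemic exposure ratio = 1 / 1.916 = 0.522.

0.522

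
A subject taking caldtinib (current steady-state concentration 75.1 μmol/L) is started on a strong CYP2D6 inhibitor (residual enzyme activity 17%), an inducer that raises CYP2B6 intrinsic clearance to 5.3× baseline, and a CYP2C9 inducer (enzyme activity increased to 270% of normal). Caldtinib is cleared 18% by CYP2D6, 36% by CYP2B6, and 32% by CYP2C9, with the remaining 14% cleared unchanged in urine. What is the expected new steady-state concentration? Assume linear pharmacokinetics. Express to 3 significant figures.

The CYP2D6 pathway (18% of clearance) is reduced to 0.17× activity: 0.18 × 0.17 = 0.0306.
The CYP2B6 pathway (36% of clearance) is boosted to 5.3× activity: 0.36 × 5.3 = 1.908.
The CYP2C9 pathway (32% of clearance) increases to 2.7× activity: 0.32 × 2.7 = 0.864.
The remaining 14% of clearance is unaffected.
New clearance relative to baseline: 0.0306 + 1.908 + 0.864 + 0.14 = 2.9426.
Dividing the baseline by the relative clearance: 75.1 / 2.9426 = 25.5 μmol/L.

25.5 μmol/L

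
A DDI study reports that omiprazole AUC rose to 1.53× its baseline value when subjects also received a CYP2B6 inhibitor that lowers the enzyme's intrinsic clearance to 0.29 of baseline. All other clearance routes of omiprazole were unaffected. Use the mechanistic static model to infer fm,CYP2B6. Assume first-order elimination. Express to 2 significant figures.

Write x for the fraction cleared via CYP2B6. The observed AUC change means clearance fell to 1/1.53 = 0.6536 of baseline.
Setting x·0.29 + (1 − x) = 0.6536 and solving: x = (0.6536 − 1)/(0.29 − 1) = 0.49.

0.49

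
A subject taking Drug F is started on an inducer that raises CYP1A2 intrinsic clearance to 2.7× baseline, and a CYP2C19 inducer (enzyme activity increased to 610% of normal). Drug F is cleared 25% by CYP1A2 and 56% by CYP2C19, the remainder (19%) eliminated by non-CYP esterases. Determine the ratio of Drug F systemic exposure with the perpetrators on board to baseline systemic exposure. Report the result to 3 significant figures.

0.234

The CYP1A2 pathway (25% of clearance) is boosted to 2.7× activity: 0.25 × 2.7 = 0.675.
The CYP2C19 pathway (56% of clearance) increases to 6.1× activity: 0.56 × 6.1 = 3.416.
Non-CYP routes (19%) are unchanged.
CL_new/CL_old = 0.675 + 3.416 + 0.19 = 4.281.
Because systemic exposure varies inversely with clearance, the combined effect is 1 / 4.281 = 0.234.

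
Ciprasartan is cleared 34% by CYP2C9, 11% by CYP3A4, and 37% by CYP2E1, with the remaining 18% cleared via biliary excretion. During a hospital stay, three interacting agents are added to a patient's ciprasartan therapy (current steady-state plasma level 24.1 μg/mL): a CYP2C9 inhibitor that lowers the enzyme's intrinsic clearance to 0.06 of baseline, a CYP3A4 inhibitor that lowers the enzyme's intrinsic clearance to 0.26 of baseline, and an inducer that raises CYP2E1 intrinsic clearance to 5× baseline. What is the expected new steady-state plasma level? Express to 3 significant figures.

The CYP2C9 pathway (34% of clearance) is reduced to 0.06× activity: 0.34 × 0.06 = 0.0204.
The CYP3A4 pathway (11% of clearance) falls to 0.26× activity: 0.11 × 0.26 = 0.0286.
The CYP2E1 pathway (37% of clearance) is boosted to 5× activity: 0.37 × 5 = 1.85.
Non-CYP routes (18%) are unchanged.
Relative clearance = 0.0204 + 0.0286 + 1.85 + 0.18 = 2.079.
Dividing the baseline by the relative clearance: 24.1 / 2.079 = 11.6 μg/mL.

11.6 μg/mL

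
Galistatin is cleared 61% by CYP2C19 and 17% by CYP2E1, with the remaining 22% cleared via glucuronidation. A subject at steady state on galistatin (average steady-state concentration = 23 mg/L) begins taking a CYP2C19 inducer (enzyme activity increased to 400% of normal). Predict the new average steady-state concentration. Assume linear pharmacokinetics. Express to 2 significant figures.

8.1 mg/L

The CYP2C19 pathway (61% of clearance) increases to 4× activity: 0.61 × 4 = 2.44.
CYP2E1 (17%) and the residual 22% are unaffected.
CL_new/CL_old = 2.44 + 0.17 + 0.22 = 2.83.
New average steady-state concentration = baseline ÷ relative clearance = 23 / 2.83 = 8.1 mg/L.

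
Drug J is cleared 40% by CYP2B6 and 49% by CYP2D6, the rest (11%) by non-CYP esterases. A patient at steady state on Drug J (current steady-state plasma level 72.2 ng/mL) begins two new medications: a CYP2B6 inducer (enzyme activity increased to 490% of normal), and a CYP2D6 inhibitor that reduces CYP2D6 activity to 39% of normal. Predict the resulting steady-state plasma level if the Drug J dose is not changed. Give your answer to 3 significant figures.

The CYP2B6 pathway (40% of clearance) increases to 4.9× activity: 0.4 × 4.9 = 1.96.
The CYP2D6 pathway (49% of clearance) drops to 0.39× activity: 0.49 × 0.39 = 0.1911.
The remaining 11% of clearance is unaffected.
Relative clearance = 1.96 + 0.1911 + 0.11 = 2.2611.
Steady-state plasma level ∝ 1/CL: new value = 72.2 / 2.2611 = 31.9 ng/mL.

31.9 ng/mL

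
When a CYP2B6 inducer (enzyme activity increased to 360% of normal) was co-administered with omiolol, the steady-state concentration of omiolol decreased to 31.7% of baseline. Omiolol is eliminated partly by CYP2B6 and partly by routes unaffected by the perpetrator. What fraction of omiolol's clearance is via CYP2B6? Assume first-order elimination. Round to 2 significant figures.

0.83

CL'/CL = 1 / 0.317 = 3.155
3.6·fm + (1 − fm) = 3.155
fm = (3.155 − 1) / (3.6 − 1) = 0.83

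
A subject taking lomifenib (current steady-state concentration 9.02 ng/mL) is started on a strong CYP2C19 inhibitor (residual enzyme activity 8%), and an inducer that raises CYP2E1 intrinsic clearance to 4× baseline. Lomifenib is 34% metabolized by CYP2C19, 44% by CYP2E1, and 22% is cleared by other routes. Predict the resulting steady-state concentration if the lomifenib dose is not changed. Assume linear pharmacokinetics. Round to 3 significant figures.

4.49 ng/mL

The CYP2C19 pathway (34% of clearance) falls to 0.08× activity: 0.34 × 0.08 = 0.0272.
The CYP2E1 pathway (44% of clearance) increases to 4× activity: 0.44 × 4 = 1.76.
Non-CYP routes (22%) are unchanged.
New clearance relative to baseline: 0.0272 + 1.76 + 0.22 = 2.0072.
Steady-state concentration ∝ 1/CL: new value = 9.02 / 2.0072 = 4.49 ng/mL.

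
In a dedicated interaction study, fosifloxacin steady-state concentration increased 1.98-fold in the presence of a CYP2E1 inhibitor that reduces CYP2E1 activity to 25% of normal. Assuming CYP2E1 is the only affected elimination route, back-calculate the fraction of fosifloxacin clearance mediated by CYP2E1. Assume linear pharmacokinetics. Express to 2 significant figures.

0.66

Let x = fm,CYP2E1. Because steady-state concentration ∝ 1/CL, relative clearance fell to 1/1.98 = 0.5051.
Setting x·0.25 + (1 − x) = 0.5051 and solving: x = (0.5051 − 1)/(0.25 − 1) = 0.66.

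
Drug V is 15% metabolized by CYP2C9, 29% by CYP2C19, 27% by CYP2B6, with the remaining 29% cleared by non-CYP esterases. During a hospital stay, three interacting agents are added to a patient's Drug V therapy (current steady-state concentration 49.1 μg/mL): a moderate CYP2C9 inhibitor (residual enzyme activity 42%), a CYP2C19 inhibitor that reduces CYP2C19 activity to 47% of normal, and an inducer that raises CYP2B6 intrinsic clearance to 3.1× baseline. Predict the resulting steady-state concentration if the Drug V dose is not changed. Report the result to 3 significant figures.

37.0 μg/mL

CYP2C9: 0.15 × 0.42 = 0.063
CYP2C19: 0.29 × 0.47 = 0.1363
CYP2B6: 0.27 × 3.1 = 0.837
Other: 0.29 (unchanged)
New clearance relative to baseline: 0.063 + 0.1363 + 0.837 + 0.29 = 1.3263.
Dividing the baseline by the relative clearance: 49.1 / 1.3263 = 37.0 μg/mL.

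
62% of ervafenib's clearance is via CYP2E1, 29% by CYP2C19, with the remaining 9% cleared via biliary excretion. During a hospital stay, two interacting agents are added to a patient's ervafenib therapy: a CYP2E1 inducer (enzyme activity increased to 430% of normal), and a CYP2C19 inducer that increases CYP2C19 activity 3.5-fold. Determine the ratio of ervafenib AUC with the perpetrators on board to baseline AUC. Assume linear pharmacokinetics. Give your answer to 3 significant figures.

CYP2E1: 0.62 × 4.3 = 2.666
CYP2C19: 0.29 × 3.5 = 1.015
Other: 0.09 (unchanged)
Relative clearance = 2.666 + 1.015 + 0.09 = 3.771.
AUC ∝ 1/CL: fold-change = 1 / 3.771 = 0.265.

0.265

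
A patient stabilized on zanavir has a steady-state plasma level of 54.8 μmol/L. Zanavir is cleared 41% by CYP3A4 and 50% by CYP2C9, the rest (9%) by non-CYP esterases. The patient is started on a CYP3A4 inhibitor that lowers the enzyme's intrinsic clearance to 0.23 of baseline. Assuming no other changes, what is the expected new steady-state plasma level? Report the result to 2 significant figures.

The CYP3A4 pathway (41% of clearance) drops to 0.23× activity: 0.41 × 0.23 = 0.0943.
CYP2C9 (50%) and the residual 9% are unaffected.
New clearance relative to baseline: 0.0943 + 0.5 + 0.09 = 0.6843.
New steady-state plasma level = baseline ÷ relative clearance = 54.8 / 0.6843 = 80 μmol/L.

80 μmol/L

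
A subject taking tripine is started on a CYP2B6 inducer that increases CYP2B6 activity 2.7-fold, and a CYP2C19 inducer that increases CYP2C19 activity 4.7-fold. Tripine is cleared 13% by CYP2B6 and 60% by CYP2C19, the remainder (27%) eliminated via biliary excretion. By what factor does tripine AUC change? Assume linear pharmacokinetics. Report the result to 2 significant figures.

0.29

The CYP2B6 pathway (13% of clearance) is boosted to 2.7× activity: 0.13 × 2.7 = 0.351.
The CYP2C19 pathway (60% of clearance) is boosted to 4.7× activity: 0.6 × 4.7 = 2.82.
Non-CYP routes (27%) are unchanged.
CL_new/CL_old = 0.351 + 2.82 + 0.27 = 3.441.
AUC ∝ 1/CL: fold-change = 1 / 3.441 = 0.29.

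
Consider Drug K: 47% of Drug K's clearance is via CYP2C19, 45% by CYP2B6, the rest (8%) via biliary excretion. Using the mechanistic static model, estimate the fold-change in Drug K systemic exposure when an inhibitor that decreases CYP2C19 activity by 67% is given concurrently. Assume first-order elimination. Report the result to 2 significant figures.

1.5

CYP2C19: 0.47 × 0.33 = 0.1551
CYP2B6: 0.45 (unchanged)
Other: 0.08 (unchanged)
Relative clearance = 0.1551 + 0.45 + 0.08 = 0.6851.
Systemic exposure ratio = CL_old/CL_new = 1 / 0.6851 = 1.5.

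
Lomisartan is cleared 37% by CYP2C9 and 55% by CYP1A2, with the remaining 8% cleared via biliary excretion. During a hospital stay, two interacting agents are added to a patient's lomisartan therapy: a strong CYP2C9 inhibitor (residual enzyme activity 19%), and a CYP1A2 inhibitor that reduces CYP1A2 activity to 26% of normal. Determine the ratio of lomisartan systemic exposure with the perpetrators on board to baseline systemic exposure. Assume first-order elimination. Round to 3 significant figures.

The CYP2C9 pathway (37% of clearance) falls to 0.19× activity: 0.37 × 0.19 = 0.0703.
The CYP1A2 pathway (55% of clearance) falls to 0.26× activity: 0.55 × 0.26 = 0.143.
Non-CYP routes (8%) are unchanged.
CL_new/CL_old = 0.0703 + 0.143 + 0.08 = 0.2933.
Systemic exposure ∝ 1/CL: fold-change = 1 / 0.2933 = 3.41.

3.41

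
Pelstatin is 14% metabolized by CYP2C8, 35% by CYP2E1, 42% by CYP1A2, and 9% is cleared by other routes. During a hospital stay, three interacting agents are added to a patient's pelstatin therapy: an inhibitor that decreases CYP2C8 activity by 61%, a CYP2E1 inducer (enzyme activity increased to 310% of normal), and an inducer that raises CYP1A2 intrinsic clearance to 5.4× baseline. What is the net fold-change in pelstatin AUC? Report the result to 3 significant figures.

The CYP2C8 pathway (14% of clearance) drops to 0.39× activity: 0.14 × 0.39 = 0.0546.
The CYP2E1 pathway (35% of clearance) increases to 3.1× activity: 0.35 × 3.1 = 1.085.
The CYP1A2 pathway (42% of clearance) rises to 5.4× activity: 0.42 × 5.4 = 2.268.
The remaining 9% of clearance is unaffected.
Relative clearance = 0.0546 + 1.085 + 2.268 + 0.09 = 3.4976.
Net AUC ratio = 1 / 3.4976 = 0.286.

0.286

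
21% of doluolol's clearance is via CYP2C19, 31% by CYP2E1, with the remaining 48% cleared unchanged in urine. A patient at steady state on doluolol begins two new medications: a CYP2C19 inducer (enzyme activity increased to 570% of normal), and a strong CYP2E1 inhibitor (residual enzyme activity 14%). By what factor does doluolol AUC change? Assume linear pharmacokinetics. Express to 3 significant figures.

0.581

The CYP2C19 pathway (21% of clearance) is boosted to 5.7× activity: 0.21 × 5.7 = 1.197.
The CYP2E1 pathway (31% of clearance) falls to 0.14× activity: 0.31 × 0.14 = 0.0434.
The remaining 48% of clearance is unaffected.
CL_new/CL_old = 1.197 + 0.0434 + 0.48 = 1.7204.
Because AUC varies inversely with clearance, the combined effect is 1 / 1.7204 = 0.581.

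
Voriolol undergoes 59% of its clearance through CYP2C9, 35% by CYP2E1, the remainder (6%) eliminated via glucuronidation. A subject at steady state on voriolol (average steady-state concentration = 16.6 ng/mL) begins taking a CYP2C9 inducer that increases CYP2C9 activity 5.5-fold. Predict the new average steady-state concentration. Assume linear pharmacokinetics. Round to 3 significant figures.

The CYP2C9 pathway (59% of clearance) rises to 5.5× activity: 0.59 × 5.5 = 3.245.
CYP2E1 (35%) and the residual 6% are unaffected.
New clearance relative to baseline: 3.245 + 0.35 + 0.06 = 3.655.
New average steady-state concentration = baseline ÷ relative clearance = 16.6 / 3.655 = 4.54 ng/mL.

4.54 ng/mL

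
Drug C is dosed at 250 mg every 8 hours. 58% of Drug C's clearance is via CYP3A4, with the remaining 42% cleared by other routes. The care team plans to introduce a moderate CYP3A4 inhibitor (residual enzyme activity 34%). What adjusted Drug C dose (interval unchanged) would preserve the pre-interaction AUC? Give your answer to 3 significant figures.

154 mg

The CYP3A4 pathway (58% of clearance) falls to 0.34× activity: 0.58 × 0.34 = 0.1972.
Non-CYP routes (42%) are unchanged.
New clearance relative to baseline: 0.1972 + 0.42 = 0.6172.
To maintain the same steady-state level, dose must scale with clearance: new dose = 250 × 0.6172 = 154 mg.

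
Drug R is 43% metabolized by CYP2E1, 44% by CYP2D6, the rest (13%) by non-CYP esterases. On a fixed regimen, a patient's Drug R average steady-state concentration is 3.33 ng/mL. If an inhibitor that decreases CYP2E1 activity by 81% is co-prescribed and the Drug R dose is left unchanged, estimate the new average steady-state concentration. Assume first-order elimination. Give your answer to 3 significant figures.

The CYP2E1 pathway (43% of clearance) drops to 0.19× activity: 0.43 × 0.19 = 0.0817.
CYP2D6 (44%) and the residual 13% are unaffected.
CL_new/CL_old = 0.0817 + 0.44 + 0.13 = 0.6517.
New average steady-state concentration = baseline ÷ relative clearance = 3.33 / 0.6517 = 5.11 ng/mL.

5.11 ng/mL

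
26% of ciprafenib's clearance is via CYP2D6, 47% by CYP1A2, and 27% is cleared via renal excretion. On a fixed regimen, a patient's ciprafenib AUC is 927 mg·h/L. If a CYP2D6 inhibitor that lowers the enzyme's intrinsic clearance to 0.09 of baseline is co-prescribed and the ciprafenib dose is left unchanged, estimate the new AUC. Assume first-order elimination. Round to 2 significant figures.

The CYP2D6 pathway (26% of clearance) is reduced to 0.09× activity: 0.26 × 0.09 = 0.0234.
CYP1A2 (47%) and the residual 27% are unaffected.
Relative clearance = 0.0234 + 0.47 + 0.27 = 0.7634.
New AUC = baseline ÷ relative clearance = 927 / 0.7634 = 1.2 × 10³ mg·h/L.

1.2 × 10³ mg·h/L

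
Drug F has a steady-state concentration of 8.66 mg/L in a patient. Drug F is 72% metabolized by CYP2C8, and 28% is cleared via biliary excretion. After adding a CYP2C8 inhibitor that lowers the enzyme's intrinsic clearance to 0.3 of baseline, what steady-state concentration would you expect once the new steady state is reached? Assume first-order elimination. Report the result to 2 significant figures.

17 mg/L

CYP2C8: 0.72 × 0.3 = 0.216
Other: 0.28 (unchanged)
New clearance relative to baseline: 0.216 + 0.28 = 0.496.
New steady-state concentration = baseline ÷ relative clearance = 8.66 / 0.496 = 17 mg/L.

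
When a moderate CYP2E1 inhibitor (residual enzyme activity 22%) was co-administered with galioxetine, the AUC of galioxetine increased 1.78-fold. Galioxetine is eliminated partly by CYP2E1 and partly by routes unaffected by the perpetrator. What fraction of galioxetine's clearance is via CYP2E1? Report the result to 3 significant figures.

Call the CYP2E1 fraction fm. After the interaction, CL_new/CL_old = fm × 0.22 + (1 − fm).
AUC ratio = 1 / (new CL fraction), so new CL fraction = 1 / 1.78 = 0.5618.
fm × 0.22 + 1 − fm = 0.5618  ⇒  fm × (0.22 − 1) = −0.4382  ⇒  fm = 0.562.

0.562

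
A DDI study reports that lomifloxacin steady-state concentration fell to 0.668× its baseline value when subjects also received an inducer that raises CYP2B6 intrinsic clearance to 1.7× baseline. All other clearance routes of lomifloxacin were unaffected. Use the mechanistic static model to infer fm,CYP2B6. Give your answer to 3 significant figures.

0.710

Write x for the fraction cleared via CYP2B6. The observed steady-state concentration change means clearance rose to 1/0.668 = 1.497 of baseline.
Setting x·1.7 + (1 − x) = 1.497 and solving: x = (1.497 − 1)/(1.7 − 1) = 0.710.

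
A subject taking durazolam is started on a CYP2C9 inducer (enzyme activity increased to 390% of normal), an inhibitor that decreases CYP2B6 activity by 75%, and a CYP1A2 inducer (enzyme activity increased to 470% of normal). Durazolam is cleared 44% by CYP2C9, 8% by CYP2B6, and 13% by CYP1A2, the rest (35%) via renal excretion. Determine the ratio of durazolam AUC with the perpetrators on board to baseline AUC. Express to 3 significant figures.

CYP2C9: 0.44 × 3.9 = 1.716
CYP2B6: 0.08 × 0.25 = 0.02
CYP1A2: 0.13 × 4.7 = 0.611
Other: 0.35 (unchanged)
Relative clearance = 1.716 + 0.02 + 0.611 + 0.35 = 2.697.
AUC ∝ 1/CL: fold-change = 1 / 2.697 = 0.371.

0.371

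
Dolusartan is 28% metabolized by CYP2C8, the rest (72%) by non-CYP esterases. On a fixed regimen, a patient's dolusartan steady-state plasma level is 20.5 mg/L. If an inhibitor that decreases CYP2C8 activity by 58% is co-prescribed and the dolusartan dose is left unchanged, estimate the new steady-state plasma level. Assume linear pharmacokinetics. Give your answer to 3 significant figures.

24.5 mg/L

CYP2C8: 0.28 × 0.42 = 0.1176
Other: 0.72 (unchanged)
Relative clearance = 0.1176 + 0.72 = 0.8376.
Steady-state plasma level ∝ 1/CL, so new value = 20.5 / 0.8376 = 24.5 mg/L.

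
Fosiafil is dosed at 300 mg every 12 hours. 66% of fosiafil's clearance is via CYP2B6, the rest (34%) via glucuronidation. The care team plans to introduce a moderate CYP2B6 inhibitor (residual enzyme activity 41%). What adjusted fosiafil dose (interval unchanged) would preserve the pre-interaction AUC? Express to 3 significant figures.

183 mg

The CYP2B6 pathway (66% of clearance) is reduced to 0.41× activity: 0.66 × 0.41 = 0.2706.
Non-CYP routes (34%) are unchanged.
New clearance relative to baseline: 0.2706 + 0.34 = 0.6106.
Css,avg = (dose rate)/CL, so holding Css fixed requires dose ∝ CL: 300 × 0.6106 = 183 mg.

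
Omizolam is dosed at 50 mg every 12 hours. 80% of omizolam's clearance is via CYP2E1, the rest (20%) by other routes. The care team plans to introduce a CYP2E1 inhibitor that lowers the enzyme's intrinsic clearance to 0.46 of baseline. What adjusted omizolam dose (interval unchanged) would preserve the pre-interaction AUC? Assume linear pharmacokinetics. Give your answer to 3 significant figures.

The CYP2E1 pathway (80% of clearance) falls to 0.46× activity: 0.8 × 0.46 = 0.368.
Non-CYP routes (20%) are unchanged.
Relative clearance = 0.368 + 0.2 = 0.568.
Exposure is unchanged when dose changes in proportion to clearance. New dose = 50 mg × 0.568 = 28.4 mg.

28.4 mg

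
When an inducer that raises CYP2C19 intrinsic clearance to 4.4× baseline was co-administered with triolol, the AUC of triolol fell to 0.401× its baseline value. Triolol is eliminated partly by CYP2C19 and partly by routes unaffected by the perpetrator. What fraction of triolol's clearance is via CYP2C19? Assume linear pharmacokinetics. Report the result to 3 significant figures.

CL'/CL = 1 / 0.401 = 2.494
4.4·fm + (1 − fm) = 2.494
fm = (2.494 − 1) / (4.4 − 1) = 0.439

0.439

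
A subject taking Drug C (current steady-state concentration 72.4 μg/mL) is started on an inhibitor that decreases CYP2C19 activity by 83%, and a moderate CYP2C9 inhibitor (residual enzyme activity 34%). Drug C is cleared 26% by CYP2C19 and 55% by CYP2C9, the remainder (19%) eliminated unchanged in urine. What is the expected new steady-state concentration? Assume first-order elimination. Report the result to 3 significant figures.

CYP2C19: 0.26 × 0.17 = 0.0442
CYP2C9: 0.55 × 0.34 = 0.187
Other: 0.19 (unchanged)
New clearance relative to baseline: 0.0442 + 0.187 + 0.19 = 0.4212.
Steady-state concentration ∝ 1/CL: new value = 72.4 / 0.4212 = 172 μg/mL.

172 μg/mL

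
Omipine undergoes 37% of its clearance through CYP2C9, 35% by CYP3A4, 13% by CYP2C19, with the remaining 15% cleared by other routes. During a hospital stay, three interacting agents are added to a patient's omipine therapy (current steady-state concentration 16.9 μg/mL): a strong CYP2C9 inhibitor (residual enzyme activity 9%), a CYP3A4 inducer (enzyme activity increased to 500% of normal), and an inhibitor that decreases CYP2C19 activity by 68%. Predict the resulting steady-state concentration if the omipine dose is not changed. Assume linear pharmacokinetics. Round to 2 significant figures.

The CYP2C9 pathway (37% of clearance) falls to 0.09× activity: 0.37 × 0.09 = 0.0333.
The CYP3A4 pathway (35% of clearance) rises to 5× activity: 0.35 × 5 = 1.75.
The CYP2C19 pathway (13% of clearance) falls to 0.32× activity: 0.13 × 0.32 = 0.0416.
Non-CYP routes (15%) are unchanged.
CL_new/CL_old = 0.0333 + 1.75 + 0.0416 + 0.15 = 1.9749.
Dividing the baseline by the relative clearance: 16.9 / 1.9749 = 8.6 μg/mL.

8.6 μg/mL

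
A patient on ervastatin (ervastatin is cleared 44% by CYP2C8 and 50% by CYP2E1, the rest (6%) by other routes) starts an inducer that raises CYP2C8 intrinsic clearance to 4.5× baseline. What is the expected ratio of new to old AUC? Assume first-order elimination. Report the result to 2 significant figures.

0.39

CYP2C8: 0.44 × 4.5 = 1.98
CYP2E1: 0.5 (unchanged)
Other: 0.06 (unchanged)
Relative clearance = 1.98 + 0.5 + 0.06 = 2.54.
AUC ratio = CL_old/CL_new = 1 / 2.54 = 0.39.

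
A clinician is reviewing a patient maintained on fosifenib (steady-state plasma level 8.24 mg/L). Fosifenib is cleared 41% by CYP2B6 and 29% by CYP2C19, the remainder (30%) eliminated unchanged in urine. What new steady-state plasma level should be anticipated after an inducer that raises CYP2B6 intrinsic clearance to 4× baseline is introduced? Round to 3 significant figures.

3.70 mg/L

The CYP2B6 pathway (41% of clearance) increases to 4× activity: 0.41 × 4 = 1.64.
CYP2C19 (29%) and the residual 30% are unaffected.
CL_new/CL_old = 1.64 + 0.29 + 0.3 = 2.23.
Steady-state plasma level ∝ 1/CL, so new value = 8.24 / 2.23 = 3.70 mg/L.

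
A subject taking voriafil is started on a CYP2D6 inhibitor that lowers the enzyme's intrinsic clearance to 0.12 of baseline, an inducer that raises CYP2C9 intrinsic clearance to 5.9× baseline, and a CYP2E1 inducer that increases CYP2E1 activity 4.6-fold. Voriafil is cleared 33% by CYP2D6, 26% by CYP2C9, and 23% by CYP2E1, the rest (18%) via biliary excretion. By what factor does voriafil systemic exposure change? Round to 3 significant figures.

0.356

The CYP2D6 pathway (33% of clearance) falls to 0.12× activity: 0.33 × 0.12 = 0.0396.
The CYP2C9 pathway (26% of clearance) increases to 5.9× activity: 0.26 × 5.9 = 1.534.
The CYP2E1 pathway (23% of clearance) increases to 4.6× activity: 0.23 × 4.6 = 1.058.
The remaining 18% of clearance is unaffected.
Relative clearance = 0.0396 + 1.534 + 1.058 + 0.18 = 2.8116.
Systemic exposure ∝ 1/CL: fold-change = 1 / 2.8116 = 0.356.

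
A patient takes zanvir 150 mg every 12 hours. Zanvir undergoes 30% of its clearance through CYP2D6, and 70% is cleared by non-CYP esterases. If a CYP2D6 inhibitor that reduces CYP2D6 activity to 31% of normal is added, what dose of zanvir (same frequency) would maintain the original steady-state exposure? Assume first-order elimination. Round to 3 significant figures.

CYP2D6: 0.3 × 0.31 = 0.093
Other: 0.7 (unchanged)
CL_new/CL_old = 0.093 + 0.7 = 0.793.
Exposure is unchanged when dose changes in proportion to clearance. New dose = 150 mg × 0.793 = 119 mg.

119 mg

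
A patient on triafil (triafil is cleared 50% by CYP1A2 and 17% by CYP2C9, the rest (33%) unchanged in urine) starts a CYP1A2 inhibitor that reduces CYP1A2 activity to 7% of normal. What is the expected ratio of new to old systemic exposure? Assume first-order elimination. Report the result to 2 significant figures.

The CYP1A2 pathway (50% of clearance) is reduced to 0.07× activity: 0.5 × 0.07 = 0.035.
CYP2C9 (17%) and the residual 33% are unaffected.
New clearance relative to baseline: 0.035 + 0.17 + 0.33 = 0.535.
Systemic exposure is inversely proportional to clearance, so the fold-change is 1 / 0.535 = 1.9.

1.9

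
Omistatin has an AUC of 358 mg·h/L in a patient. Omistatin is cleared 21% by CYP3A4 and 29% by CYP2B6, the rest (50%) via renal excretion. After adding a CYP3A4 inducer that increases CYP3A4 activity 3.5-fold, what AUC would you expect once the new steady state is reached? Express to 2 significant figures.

2.3 × 10² mg·h/L

The CYP3A4 pathway (21% of clearance) rises to 3.5× activity: 0.21 × 3.5 = 0.735.
CYP2B6 (29%) and the residual 50% are unaffected.
Relative clearance = 0.735 + 0.29 + 0.5 = 1.525.
With dosing unchanged, AUC scales as 1/CL: 358 / 1.525 = 2.3 × 10² mg·h/L.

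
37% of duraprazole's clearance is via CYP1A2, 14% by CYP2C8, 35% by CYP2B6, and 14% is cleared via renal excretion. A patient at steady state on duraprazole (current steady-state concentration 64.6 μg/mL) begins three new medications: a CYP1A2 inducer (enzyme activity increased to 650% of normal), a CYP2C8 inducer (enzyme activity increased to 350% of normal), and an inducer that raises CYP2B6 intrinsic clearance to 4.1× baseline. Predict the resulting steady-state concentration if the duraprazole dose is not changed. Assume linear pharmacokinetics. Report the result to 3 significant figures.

CYP1A2: 0.37 × 6.5 = 2.405
CYP2C8: 0.14 × 3.5 = 0.49
CYP2B6: 0.35 × 4.1 = 1.435
Other: 0.14 (unchanged)
Relative clearance = 2.405 + 0.49 + 1.435 + 0.14 = 4.47.
Dividing the baseline by the relative clearance: 64.6 / 4.47 = 14.5 μg/mL.

14.5 μg/mL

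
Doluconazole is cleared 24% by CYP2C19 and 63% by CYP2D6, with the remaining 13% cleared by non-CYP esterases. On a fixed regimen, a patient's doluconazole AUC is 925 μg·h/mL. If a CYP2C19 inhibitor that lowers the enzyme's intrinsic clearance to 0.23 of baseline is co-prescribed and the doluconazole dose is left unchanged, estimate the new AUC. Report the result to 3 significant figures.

1.13 × 10³ μg·h/mL

The CYP2C19 pathway (24% of clearance) falls to 0.23× activity: 0.24 × 0.23 = 0.0552.
CYP2D6 (63%) and the residual 13% are unaffected.
CL_new/CL_old = 0.0552 + 0.63 + 0.13 = 0.8152.
New AUC = baseline ÷ relative clearance = 925 / 0.8152 = 1.13 × 10³ μg·h/mL.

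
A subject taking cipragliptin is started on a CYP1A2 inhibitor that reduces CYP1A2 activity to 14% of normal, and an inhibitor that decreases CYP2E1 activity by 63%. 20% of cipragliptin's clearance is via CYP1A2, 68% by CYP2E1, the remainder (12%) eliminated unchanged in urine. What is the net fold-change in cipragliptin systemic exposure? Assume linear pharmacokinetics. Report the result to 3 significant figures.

2.50

CYP1A2: 0.2 × 0.14 = 0.028
CYP2E1: 0.68 × 0.37 = 0.2516
Other: 0.12 (unchanged)
New clearance relative to baseline: 0.028 + 0.2516 + 0.12 = 0.3996.
Systemic exposure ∝ 1/CL: fold-change = 1 / 0.3996 = 2.50.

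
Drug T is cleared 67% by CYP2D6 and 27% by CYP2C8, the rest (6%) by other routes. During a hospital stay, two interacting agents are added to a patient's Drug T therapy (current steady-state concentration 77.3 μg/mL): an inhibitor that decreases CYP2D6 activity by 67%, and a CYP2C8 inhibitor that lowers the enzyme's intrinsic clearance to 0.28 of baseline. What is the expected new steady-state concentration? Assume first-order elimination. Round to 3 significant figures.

The CYP2D6 pathway (67% of clearance) falls to 0.33× activity: 0.67 × 0.33 = 0.2211.
The CYP2C8 pathway (27% of clearance) is reduced to 0.28× activity: 0.27 × 0.28 = 0.0756.
The remaining 6% of clearance is unaffected.
Relative clearance = 0.2211 + 0.0756 + 0.06 = 0.3567.
New steady-state concentration = 77.3 / 0.3567 = 217 μg/mL (concentration scales inversely with clearance).

217 μg/mL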